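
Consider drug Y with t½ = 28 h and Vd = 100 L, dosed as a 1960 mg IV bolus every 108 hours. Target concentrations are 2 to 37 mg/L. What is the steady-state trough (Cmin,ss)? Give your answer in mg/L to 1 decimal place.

1.5 mg/L

Over one 108-h interval, 108/28 ≈ 3.8571 half-lives elapse, leaving f ≈ 0.0690 of each dose.
Accumulation ratio R = 1/(1 − f) ≈ 1/0.9310 ≈ 1.0741.
Each bolus raises the concentration by D/Vd = 1960/100 ≈ 19.600 mg/L.
Steady-state peak Cmax,ss = C₀·R ≈ 19.600 × 1.0741 ≈ 21.052 mg/L.
Steady-state trough Cmin,ss = Cmax,ss·f ≈ 21.052 × 0.0690 ≈ 1.453 mg/L.
Trough 1.5 mg/L vs MEC 2 mg/L: subtherapeutic.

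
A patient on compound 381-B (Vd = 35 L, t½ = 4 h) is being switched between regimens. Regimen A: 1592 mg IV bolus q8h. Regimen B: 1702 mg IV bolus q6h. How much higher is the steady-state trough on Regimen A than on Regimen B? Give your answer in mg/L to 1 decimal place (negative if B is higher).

-11.4 mg/L

Regimen A: f = (1/2)^(8/4) ≈ 0.2500; Cmin,ss = (1592/35)·f/(1−f) ≈ 15.162 mg/L.
Regimen B: f = (1/2)^(6/4) ≈ 0.3536; Cmin,ss = (1702/35)·f/(1−f) ≈ 26.601 mg/L.
Difference ≈ 15.162 − 26.601 ≈ -11.439 mg/L.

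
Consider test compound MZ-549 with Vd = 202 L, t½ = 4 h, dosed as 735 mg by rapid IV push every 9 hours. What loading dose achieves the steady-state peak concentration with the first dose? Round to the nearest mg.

f = (1/2)^(9/4) ≈ 0.210224; accumulation ratio R = 1/(1−f) ≈ 1.26618.
Loading dose to hit Cmax,ss on first dose: D_load = D_maint·R ≈ 735 × 1.26618 ≈ 930.64 mg.

931 mg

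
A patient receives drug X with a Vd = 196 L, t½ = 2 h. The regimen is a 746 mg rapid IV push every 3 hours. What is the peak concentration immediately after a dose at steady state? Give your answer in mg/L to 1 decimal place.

k = ln2/t½ = ln2/2 ≈ 0.346574 h⁻¹; fraction remaining f = e^(−kτ) = e^(−0.346574×3) ≈ 0.3536.
At steady state, accumulation factor R = 1/(1 − e^(−kτ)) ≈ 1.5470.
Each bolus raises the concentration by D/Vd = 746/196 ≈ 3.806 mg/L.
Steady-state peak Cmax,ss = C₀·R ≈ 3.806 × 1.5470 ≈ 5.888 mg/L.

5.9 mg/L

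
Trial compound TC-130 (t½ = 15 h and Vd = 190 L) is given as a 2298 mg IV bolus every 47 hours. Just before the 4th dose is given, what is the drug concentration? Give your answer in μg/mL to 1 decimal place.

1.6 μg/mL

f = (1/2)^(τ/t½) = (1/2)^(47/15) ≈ 0.1140.
C₀ = D/Vd = 2298/190 ≈ 12.095 μg/mL.
Before the 4th dose, 3 doses have been given. Superposition: Cmin = C₀·(f + f² + … + f^3).
≈ 12.095 × (0.1140 + 0.0130 + 0.0015) ≈ 12.095 × 0.1285 ≈ 1.554 μg/mL.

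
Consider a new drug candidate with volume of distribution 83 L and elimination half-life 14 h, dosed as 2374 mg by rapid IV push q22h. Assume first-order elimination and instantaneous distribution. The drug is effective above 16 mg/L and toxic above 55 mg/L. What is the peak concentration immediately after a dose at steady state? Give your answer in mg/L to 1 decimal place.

43.1 mg/L

k = ln2/t½ = ln2/14 ≈ 0.049511 h⁻¹; fraction remaining f = e^(−kτ) = e^(−0.049511×22) ≈ 0.3365.
Accumulation ratio R = 1/(1 − f) ≈ 1/0.6635 ≈ 1.5072.
Each bolus raises the concentration by D/Vd = 2374/83 ≈ 28.602 mg/L.
Steady-state peak Cmax,ss = C₀·R ≈ 28.602 × 1.5072 ≈ 43.109 mg/L.
Peak 43.1 mg/L vs MTC 55 mg/L: below toxic threshold.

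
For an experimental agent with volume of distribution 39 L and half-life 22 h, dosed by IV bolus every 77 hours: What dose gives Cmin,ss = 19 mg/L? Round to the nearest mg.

7642 mg

τ/t½ = 77/22 ≈ 3.5, so f = (1/2)^(77/22) ≈ 0.088388.
Cmin,ss = (D/Vd)·f/(1−f), so D = Cmin,ss·Vd·(1−f)/f.
D = 19 × 39 × (1−f)/f ≈ 19 × 39 × 10.31375 ≈ 7642.49 mg.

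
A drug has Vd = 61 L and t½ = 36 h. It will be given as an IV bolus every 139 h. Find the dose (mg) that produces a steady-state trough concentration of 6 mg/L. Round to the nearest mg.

τ/t½ = 139/36 ≈ 3.8611, so f = (1/2)^(139/36) ≈ 0.068816.
Cmin,ss = (D/Vd)·f/(1−f), so D = Cmin,ss·Vd·(1−f)/f.
D = 6 × 61 × (1−f)/f ≈ 6 × 61 × 13.53150 ≈ 4952.53 mg.

4953 mg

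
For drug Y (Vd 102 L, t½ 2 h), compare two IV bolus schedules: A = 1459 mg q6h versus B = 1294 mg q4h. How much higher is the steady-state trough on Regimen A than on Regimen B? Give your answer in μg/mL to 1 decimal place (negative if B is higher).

Regimen A: f = (1/2)^(6/2) ≈ 0.1250; Cmin,ss = (1459/102)·f/(1−f) ≈ 2.043 μg/mL.
Regimen B: f = (1/2)^(4/2) ≈ 0.2500; Cmin,ss = (1294/102)·f/(1−f) ≈ 4.229 μg/mL.
Difference ≈ 2.043 − 4.229 ≈ -2.186 μg/mL.

-2.2 μg/mL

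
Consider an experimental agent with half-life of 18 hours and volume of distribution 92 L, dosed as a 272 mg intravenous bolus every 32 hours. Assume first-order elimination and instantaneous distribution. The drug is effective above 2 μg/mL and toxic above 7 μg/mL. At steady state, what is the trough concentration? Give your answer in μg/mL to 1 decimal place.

1.2 μg/mL

Over one 32-h interval, 32/18 ≈ 1.7778 half-lives elapse, leaving f ≈ 0.2916 of each dose.
At steady state, accumulation factor R = 1/(1 − e^(−kτ)) ≈ 1.4116.
Single-dose peak C₀ = D/Vd = 272/92 ≈ 2.957 μg/mL.
Cmax,ss = C₀/(1 − f) ≈ 2.957/0.7084 ≈ 4.174 μg/mL.
Steady-state trough Cmin,ss = Cmax,ss·f ≈ 4.174 × 0.2916 ≈ 1.217 μg/mL.
Trough 1.2 μg/mL vs MEC 2 μg/mL: subtherapeutic.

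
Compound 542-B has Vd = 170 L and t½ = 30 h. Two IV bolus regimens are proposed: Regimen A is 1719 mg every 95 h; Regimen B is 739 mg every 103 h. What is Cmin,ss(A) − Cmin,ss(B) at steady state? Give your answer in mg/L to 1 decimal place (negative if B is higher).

Regimen A: f = (1/2)^(95/30) ≈ 0.1114; Cmin,ss = (1719/170)·f/(1−f) ≈ 1.268 mg/L.
Regimen B: f = (1/2)^(103/30) ≈ 0.0926; Cmin,ss = (739/170)·f/(1−f) ≈ 0.444 mg/L.
Difference ≈ 1.268 − 0.444 ≈ 0.824 mg/L.

0.8 mg/L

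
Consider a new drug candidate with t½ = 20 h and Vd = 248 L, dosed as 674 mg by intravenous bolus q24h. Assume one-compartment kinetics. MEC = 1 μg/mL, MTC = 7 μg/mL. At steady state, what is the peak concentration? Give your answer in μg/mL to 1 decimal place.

4.8 μg/mL

Over one 24-h interval, 24/20 ≈ 1.2 half-lives elapse, leaving f ≈ 0.4353 of each dose.
At steady state, accumulation factor R = 1/(1 − e^(−kτ)) ≈ 1.7709.
Each bolus raises the concentration by D/Vd = 674/248 ≈ 2.718 μg/mL.
Steady-state peak Cmax,ss = C₀·R ≈ 2.718 × 1.7709 ≈ 4.813 μg/mL.
Peak 4.8 μg/mL vs MTC 7 μg/mL: below toxic threshold.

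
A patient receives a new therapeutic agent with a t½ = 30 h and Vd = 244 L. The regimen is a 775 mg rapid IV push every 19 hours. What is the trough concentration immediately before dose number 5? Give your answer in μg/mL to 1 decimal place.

4.8 μg/mL

f = (1/2)^(τ/t½) = (1/2)^(19/30) ≈ 0.6447.
C₀ = D/Vd = 775/244 ≈ 3.176 μg/mL.
Before the 5th dose, 4 doses have been given. Superposition: Cmin = C₀·(f + f² + … + f^4).
≈ 3.176 × (0.6447 + 0.4156 + 0.2680 + 0.1728) ≈ 3.176 × 1.5011 ≈ 4.767 μg/mL.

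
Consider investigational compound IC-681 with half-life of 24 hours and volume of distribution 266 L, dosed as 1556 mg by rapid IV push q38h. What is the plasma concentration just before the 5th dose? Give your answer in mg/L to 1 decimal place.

2.9 mg/L

f = (1/2)^(τ/t½) = (1/2)^(38/24) ≈ 0.3337.
C₀ = D/Vd = 1556/266 ≈ 5.850 mg/L.
Before the 5th dose, 4 doses have been given. Superposition: Cmin = C₀·(f + f² + … + f^4).
≈ 5.850 × (0.3337 + 0.1114 + 0.0372 + 0.0124) ≈ 5.850 × 0.4947 ≈ 2.894 mg/L.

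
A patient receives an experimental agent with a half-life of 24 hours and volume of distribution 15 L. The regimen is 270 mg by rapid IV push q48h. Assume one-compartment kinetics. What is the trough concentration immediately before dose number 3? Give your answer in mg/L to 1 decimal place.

f = (1/2)^(τ/t½) = (1/2)^(48/24) ≈ 0.2500.
C₀ = D/Vd = 270/15 ≈ 18.000 mg/L.
Before the 3rd dose, 2 doses have been given. Superposition: Cmin = C₀·(f + f²).
≈ 18.000 × (0.2500 + 0.0625) ≈ 18.000 × 0.3125 ≈ 5.625 mg/L.

5.6 mg/L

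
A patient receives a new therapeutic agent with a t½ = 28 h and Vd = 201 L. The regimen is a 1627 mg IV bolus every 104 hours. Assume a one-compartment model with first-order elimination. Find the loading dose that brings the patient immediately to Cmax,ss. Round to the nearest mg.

1761 mg

f = (1/2)^(104/28) ≈ 0.076188; accumulation ratio R = 1/(1−f) ≈ 1.08247.
Loading dose to hit Cmax,ss on first dose: D_load = D_maint·R ≈ 1627 × 1.08247 ≈ 1761.18 mg.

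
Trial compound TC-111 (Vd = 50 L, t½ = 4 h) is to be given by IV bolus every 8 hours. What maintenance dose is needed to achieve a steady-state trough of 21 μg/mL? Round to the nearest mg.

3150 mg

τ/t½ = 8/4 ≈ 2, so f = (1/2)^(8/4) ≈ 0.250000.
Cmin,ss = (D/Vd)·f/(1−f), so D = Cmin,ss·Vd·(1−f)/f.
D = 21 × 50 × (1−f)/f ≈ 21 × 50 × 3.00000 ≈ 3150.00 mg.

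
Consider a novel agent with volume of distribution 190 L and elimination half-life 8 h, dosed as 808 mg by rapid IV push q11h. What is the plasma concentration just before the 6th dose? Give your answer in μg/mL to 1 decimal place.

2.6 μg/mL

f = (1/2)^(τ/t½) = (1/2)^(11/8) ≈ 0.3856.
C₀ = D/Vd = 808/190 ≈ 4.253 μg/mL.
Before the 6th dose, 5 doses have been given. Superposition: Cmin = C₀·(f + f² + … + f^5).
≈ 4.253 × (0.3856 + 0.1487 + 0.0573 + 0.0221 + 0.0085) ≈ 4.253 × 0.6222 ≈ 2.646 μg/mL.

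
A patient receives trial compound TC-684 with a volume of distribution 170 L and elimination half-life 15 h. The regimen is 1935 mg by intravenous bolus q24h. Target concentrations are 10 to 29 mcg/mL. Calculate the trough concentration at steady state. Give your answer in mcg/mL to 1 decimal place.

5.6 mcg/mL

Over one 24-h interval, 24/15 ≈ 1.6 half-lives elapse, leaving f ≈ 0.3299 of each dose.
At steady state, accumulation factor R = 1/(1 − e^(−kτ)) ≈ 1.4923.
Single-dose peak C₀ = D/Vd = 1935/170 ≈ 11.382 mcg/mL.
Steady-state peak Cmax,ss = C₀·R ≈ 11.382 × 1.4923 ≈ 16.985 mcg/mL.
One interval later, Cmin,ss = Cmax,ss·e^(−kτ) ≈ 16.985 × 0.3299 ≈ 5.603 mcg/mL.
Trough 5.6 mcg/mL vs MEC 10 mcg/mL: subtherapeutic.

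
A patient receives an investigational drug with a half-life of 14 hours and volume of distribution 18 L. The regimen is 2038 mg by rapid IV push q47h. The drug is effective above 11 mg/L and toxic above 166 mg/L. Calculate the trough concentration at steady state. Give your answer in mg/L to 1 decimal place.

Over one 47-h interval, 47/14 ≈ 3.3571 half-lives elapse, leaving f ≈ 0.0976 of each dose.
Accumulation ratio R = 1/(1 − f) ≈ 1/0.9024 ≈ 1.1082.
Single-dose peak C₀ = D/Vd = 2038/18 ≈ 113.222 mg/L.
Steady-state peak Cmax,ss = C₀·R ≈ 113.222 × 1.1082 ≈ 125.473 mg/L.
One interval later, Cmin,ss = Cmax,ss·e^(−kτ) ≈ 125.473 × 0.0976 ≈ 12.246 mg/L.
Trough 12.2 mg/L vs MEC 11 mg/L: adequate.

12.2 mg/L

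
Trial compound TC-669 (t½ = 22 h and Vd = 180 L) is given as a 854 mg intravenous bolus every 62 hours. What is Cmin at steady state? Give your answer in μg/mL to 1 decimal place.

τ/t½ = 62/22 ≈ 2.8182, so fraction remaining f = (1/2)^(62/22) ≈ 0.1418.
Accumulation ratio R = 1/(1 − f) ≈ 1/0.8582 ≈ 1.1652.
Single-dose peak C₀ = D/Vd = 854/180 ≈ 4.744 μg/mL.
Steady-state peak Cmax,ss = C₀·R ≈ 4.744 × 1.1652 ≈ 5.528 μg/mL.
Steady-state trough Cmin,ss = Cmax,ss·f ≈ 5.528 × 0.1418 ≈ 0.784 μg/mL.

0.8 μg/mL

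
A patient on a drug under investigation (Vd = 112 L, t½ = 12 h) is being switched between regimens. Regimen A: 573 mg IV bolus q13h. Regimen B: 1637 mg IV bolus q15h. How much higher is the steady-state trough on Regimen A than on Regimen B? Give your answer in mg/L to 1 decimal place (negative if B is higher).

-6.0 mg/L

Regimen A: f = (1/2)^(13/12) ≈ 0.4719; Cmin,ss = (573/112)·f/(1−f) ≈ 4.572 mg/L.
Regimen B: f = (1/2)^(15/12) ≈ 0.4204; Cmin,ss = (1637/112)·f/(1−f) ≈ 10.601 mg/L.
Difference ≈ 4.572 − 10.601 ≈ -6.029 mg/L.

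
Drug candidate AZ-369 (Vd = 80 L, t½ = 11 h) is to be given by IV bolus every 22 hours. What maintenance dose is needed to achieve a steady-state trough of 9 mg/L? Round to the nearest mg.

τ/t½ = 22/11 ≈ 2, so f = (1/2)^(22/11) ≈ 0.250000.
Cmin,ss = (D/Vd)·f/(1−f), so D = Cmin,ss·Vd·(1−f)/f.
D = 9 × 80 × (1−f)/f ≈ 9 × 80 × 3.00000 ≈ 2160.00 mg.

2160 mg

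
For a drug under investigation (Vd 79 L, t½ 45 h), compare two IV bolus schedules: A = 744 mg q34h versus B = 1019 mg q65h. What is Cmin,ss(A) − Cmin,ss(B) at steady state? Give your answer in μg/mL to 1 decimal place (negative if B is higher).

6.2 μg/mL

Regimen A: f = (1/2)^(34/45) ≈ 0.5923; Cmin,ss = (744/79)·f/(1−f) ≈ 13.682 μg/mL.
Regimen B: f = (1/2)^(65/45) ≈ 0.3674; Cmin,ss = (1019/79)·f/(1−f) ≈ 7.491 μg/mL.
Difference ≈ 13.682 − 7.491 ≈ 6.191 μg/mL.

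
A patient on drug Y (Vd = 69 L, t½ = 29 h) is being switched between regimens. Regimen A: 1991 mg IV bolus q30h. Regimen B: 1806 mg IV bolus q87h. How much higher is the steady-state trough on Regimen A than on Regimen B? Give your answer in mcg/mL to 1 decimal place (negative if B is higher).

Regimen A: f = (1/2)^(30/29) ≈ 0.4882; Cmin,ss = (1991/69)·f/(1−f) ≈ 27.525 mcg/mL.
Regimen B: f = (1/2)^(87/29) ≈ 0.1250; Cmin,ss = (1806/69)·f/(1−f) ≈ 3.739 mcg/mL.
Difference ≈ 27.525 − 3.739 ≈ 23.786 mcg/mL.

23.8 mcg/mL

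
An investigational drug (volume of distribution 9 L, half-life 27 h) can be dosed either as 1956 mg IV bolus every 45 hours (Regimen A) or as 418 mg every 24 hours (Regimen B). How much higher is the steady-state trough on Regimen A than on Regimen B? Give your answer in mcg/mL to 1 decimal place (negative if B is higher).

Regimen A: f = (1/2)^(45/27) ≈ 0.3150; Cmin,ss = (1956/9)·f/(1−f) ≈ 99.942 mcg/mL.
Regimen B: f = (1/2)^(24/27) ≈ 0.5400; Cmin,ss = (418/9)·f/(1−f) ≈ 54.522 mcg/mL.
Difference ≈ 99.942 − 54.522 ≈ 45.420 mcg/mL.

45.4 mcg/mL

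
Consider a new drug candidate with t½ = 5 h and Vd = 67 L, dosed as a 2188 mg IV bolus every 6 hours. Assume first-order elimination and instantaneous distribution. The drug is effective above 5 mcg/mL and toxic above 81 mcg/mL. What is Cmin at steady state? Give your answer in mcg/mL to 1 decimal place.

Over one 6-h interval, 6/5 ≈ 1.2 half-lives elapse, leaving f ≈ 0.4353 of each dose.
Accumulation ratio R = 1/(1 − f) ≈ 1/0.5647 ≈ 1.7709.
Single-dose peak C₀ = D/Vd = 2188/67 ≈ 32.657 mcg/mL.
Cmax,ss = C₀/(1 − f) ≈ 32.657/0.5647 ≈ 57.831 mcg/mL.
One interval later, Cmin,ss = Cmax,ss·e^(−kτ) ≈ 57.831 × 0.4353 ≈ 25.174 mcg/mL.
Trough 25.2 mcg/mL vs MEC 5 mcg/mL: adequate.

25.2 mcg/mL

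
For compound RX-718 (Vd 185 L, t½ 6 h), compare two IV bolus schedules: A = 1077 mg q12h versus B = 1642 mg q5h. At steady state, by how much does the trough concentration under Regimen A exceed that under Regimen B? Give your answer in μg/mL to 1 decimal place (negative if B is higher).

Regimen A: f = (1/2)^(12/6) ≈ 0.2500; Cmin,ss = (1077/185)·f/(1−f) ≈ 1.941 μg/mL.
Regimen B: f = (1/2)^(5/6) ≈ 0.5612; Cmin,ss = (1642/185)·f/(1−f) ≈ 11.351 μg/mL.
Difference ≈ 1.941 − 11.351 ≈ -9.410 μg/mL.

-9.4 μg/mL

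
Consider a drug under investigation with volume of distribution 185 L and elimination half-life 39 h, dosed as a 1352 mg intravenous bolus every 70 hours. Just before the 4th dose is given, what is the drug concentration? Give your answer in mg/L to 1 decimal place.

f = (1/2)^(τ/t½) = (1/2)^(70/39) ≈ 0.2882.
C₀ = D/Vd = 1352/185 ≈ 7.308 mg/L.
Before the 4th dose, 3 doses have been given. Superposition: Cmin = C₀·(f + f² + … + f^3).
≈ 7.308 × (0.2882 + 0.0831 + 0.0239) ≈ 7.308 × 0.3952 ≈ 2.888 mg/L.

2.9 mg/L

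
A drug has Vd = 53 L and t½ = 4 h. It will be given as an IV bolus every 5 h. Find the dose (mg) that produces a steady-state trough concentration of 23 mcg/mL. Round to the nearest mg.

τ/t½ = 5/4 ≈ 1.25, so f = (1/2)^(5/4) ≈ 0.420448.
Cmin,ss = (D/Vd)·f/(1−f), so D = Cmin,ss·Vd·(1−f)/f.
D = 23 × 53 × (1−f)/f ≈ 23 × 53 × 1.37842 ≈ 1680.29 mg.

1680 mg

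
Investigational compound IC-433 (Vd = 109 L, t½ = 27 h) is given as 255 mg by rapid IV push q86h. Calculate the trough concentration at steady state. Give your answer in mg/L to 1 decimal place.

Over one 86-h interval, 86/27 ≈ 3.1852 half-lives elapse, leaving f ≈ 0.1099 of each dose.
Accumulation ratio R = 1/(1 − f) ≈ 1/0.8901 ≈ 1.1235.
Single-dose peak C₀ = D/Vd = 255/109 ≈ 2.339 mg/L.
Cmax,ss = C₀/(1 − f) ≈ 2.339/0.8901 ≈ 2.628 mg/L.
One interval later, Cmin,ss = Cmax,ss·e^(−kτ) ≈ 2.628 × 0.1099 ≈ 0.289 mg/L.

0.3 mg/L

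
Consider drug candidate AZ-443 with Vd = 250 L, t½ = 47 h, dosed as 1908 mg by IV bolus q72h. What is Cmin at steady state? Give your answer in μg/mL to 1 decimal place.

4.0 μg/mL

k = ln2/t½ = ln2/47 ≈ 0.014748 h⁻¹; fraction remaining f = e^(−kτ) = e^(−0.014748×72) ≈ 0.3458.
Accumulation ratio R = 1/(1 − f) ≈ 1/0.6542 ≈ 1.5286.
Single-dose peak C₀ = D/Vd = 1908/250 ≈ 7.632 μg/mL.
Steady-state peak Cmax,ss = C₀·R ≈ 7.632 × 1.5286 ≈ 11.666 μg/mL.
One interval later, Cmin,ss = Cmax,ss·e^(−kτ) ≈ 11.666 × 0.3458 ≈ 4.034 μg/mL.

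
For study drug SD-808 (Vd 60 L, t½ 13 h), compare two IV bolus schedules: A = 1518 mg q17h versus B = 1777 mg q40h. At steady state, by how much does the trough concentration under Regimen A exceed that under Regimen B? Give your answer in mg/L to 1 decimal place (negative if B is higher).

Regimen A: f = (1/2)^(17/13) ≈ 0.4040; Cmin,ss = (1518/60)·f/(1−f) ≈ 17.150 mg/L.
Regimen B: f = (1/2)^(40/13) ≈ 0.1185; Cmin,ss = (1777/60)·f/(1−f) ≈ 3.981 mg/L.
Difference ≈ 17.150 − 3.981 ≈ 13.169 mg/L.

13.2 mg/L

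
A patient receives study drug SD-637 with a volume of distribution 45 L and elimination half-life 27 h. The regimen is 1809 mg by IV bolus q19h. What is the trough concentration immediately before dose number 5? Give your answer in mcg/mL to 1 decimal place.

54.9 mcg/mL

f = (1/2)^(τ/t½) = (1/2)^(19/27) ≈ 0.6140.
C₀ = D/Vd = 1809/45 ≈ 40.200 mcg/mL.
Before the 5th dose, 4 doses have been given. Superposition: Cmin = C₀·(f + f² + … + f^4).
≈ 40.200 × (0.6140 + 0.3770 + 0.2315 + 0.1421) ≈ 40.200 × 1.3646 ≈ 54.857 mcg/mL.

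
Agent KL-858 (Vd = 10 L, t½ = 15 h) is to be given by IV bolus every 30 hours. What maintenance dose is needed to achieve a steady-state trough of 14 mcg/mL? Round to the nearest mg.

420 mg

τ/t½ = 30/15 ≈ 2, so f = (1/2)^(30/15) ≈ 0.250000.
Cmin,ss = (D/Vd)·f/(1−f), so D = Cmin,ss·Vd·(1−f)/f.
D = 14 × 10 × (1−f)/f ≈ 14 × 10 × 3.00000 ≈ 420.00 mg.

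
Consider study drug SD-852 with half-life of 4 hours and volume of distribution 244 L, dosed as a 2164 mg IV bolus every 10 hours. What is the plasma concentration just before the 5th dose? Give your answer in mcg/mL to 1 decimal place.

1.9 mcg/mL

f = (1/2)^(τ/t½) = (1/2)^(10/4) ≈ 0.1768.
C₀ = D/Vd = 2164/244 ≈ 8.869 mcg/mL.
Before the 5th dose, 4 doses have been given. Superposition: Cmin = C₀·(f + f² + … + f^4).
≈ 8.869 × (0.1768 + 0.0313 + 0.0055 + 0.0010) ≈ 8.869 × 0.2146 ≈ 1.903 mcg/mL.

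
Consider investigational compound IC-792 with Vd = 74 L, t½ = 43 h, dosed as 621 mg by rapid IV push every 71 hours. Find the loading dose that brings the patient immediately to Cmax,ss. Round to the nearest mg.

911 mg

f = (1/2)^(71/43) ≈ 0.318383; accumulation ratio R = 1/(1−f) ≈ 1.46710.
Loading dose to hit Cmax,ss on first dose: D_load = D_maint·R ≈ 621 × 1.46710 ≈ 911.07 mg.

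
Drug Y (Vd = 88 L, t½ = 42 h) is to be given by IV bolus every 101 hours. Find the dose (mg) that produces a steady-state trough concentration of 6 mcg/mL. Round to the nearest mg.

2268 mg

τ/t½ = 101/42 ≈ 2.4048, so f = (1/2)^(101/42) ≈ 0.188840.
Cmin,ss = (D/Vd)·f/(1−f), so D = Cmin,ss·Vd·(1−f)/f.
D = 6 × 88 × (1−f)/f ≈ 6 × 88 × 4.29549 ≈ 2268.02 mg.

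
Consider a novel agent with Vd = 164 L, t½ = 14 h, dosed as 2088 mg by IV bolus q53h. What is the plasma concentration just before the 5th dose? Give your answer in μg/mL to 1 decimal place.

f = (1/2)^(τ/t½) = (1/2)^(53/14) ≈ 0.0725.
C₀ = D/Vd = 2088/164 ≈ 12.732 μg/mL.
Before the 5th dose, 4 doses have been given. Superposition: Cmin = C₀·(f + f² + … + f^4).
≈ 12.732 × (0.0725 + 0.0053 + 0.0004 + 0.0000) ≈ 12.732 × 0.0782 ≈ 0.996 μg/mL.

1.0 μg/mL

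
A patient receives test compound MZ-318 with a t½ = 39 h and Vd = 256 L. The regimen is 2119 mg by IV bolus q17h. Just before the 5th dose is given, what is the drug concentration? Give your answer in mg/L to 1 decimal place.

f = (1/2)^(τ/t½) = (1/2)^(17/39) ≈ 0.7392.
C₀ = D/Vd = 2119/256 ≈ 8.277 mg/L.
Before the 5th dose, 4 doses have been given. Superposition: Cmin = C₀·(f + f² + … + f^4).
≈ 8.277 × (0.7392 + 0.5464 + 0.4039 + 0.2986) ≈ 8.277 × 1.9881 ≈ 16.456 mg/L.

16.5 mg/L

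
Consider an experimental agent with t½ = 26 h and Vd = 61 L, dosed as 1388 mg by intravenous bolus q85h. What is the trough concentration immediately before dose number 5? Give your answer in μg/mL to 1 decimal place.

f = (1/2)^(τ/t½) = (1/2)^(85/26) ≈ 0.1037.
C₀ = D/Vd = 1388/61 ≈ 22.754 μg/mL.
Before the 5th dose, 4 doses have been given. Superposition: Cmin = C₀·(f + f² + … + f^4).
≈ 22.754 × (0.1037 + 0.0108 + 0.0011 + 0.0001) ≈ 22.754 × 0.1157 ≈ 2.633 μg/mL.

2.6 μg/mL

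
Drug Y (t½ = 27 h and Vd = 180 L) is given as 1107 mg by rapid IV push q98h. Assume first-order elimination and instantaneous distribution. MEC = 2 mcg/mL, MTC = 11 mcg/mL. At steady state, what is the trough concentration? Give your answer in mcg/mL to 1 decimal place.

k = ln2/t½ = ln2/27 ≈ 0.025672 h⁻¹; fraction remaining f = e^(−kτ) = e^(−0.025672×98) ≈ 0.0808.
At steady state, accumulation factor R = 1/(1 − e^(−kτ)) ≈ 1.0879.
Single-dose peak C₀ = D/Vd = 1107/180 ≈ 6.150 mcg/mL.
Cmax,ss = C₀/(1 − f) ≈ 6.150/0.9192 ≈ 6.691 mcg/mL.
Steady-state trough Cmin,ss = Cmax,ss·f ≈ 6.691 × 0.0808 ≈ 0.541 mcg/mL.
Trough 0.5 mcg/mL vs MEC 2 mcg/mL: subtherapeutic.

0.5 mcg/mL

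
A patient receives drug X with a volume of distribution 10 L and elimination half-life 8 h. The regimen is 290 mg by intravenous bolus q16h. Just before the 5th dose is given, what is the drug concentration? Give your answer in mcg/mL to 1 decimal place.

9.6 mcg/mL

f = (1/2)^(τ/t½) = (1/2)^(16/8) ≈ 0.2500.
C₀ = D/Vd = 290/10 ≈ 29.000 mcg/mL.
Before the 5th dose, 4 doses have been given. Superposition: Cmin = C₀·(f + f² + … + f^4).
≈ 29.000 × (0.2500 + 0.0625 + 0.0156 + 0.0039) ≈ 29.000 × 0.3320 ≈ 9.628 mcg/mL.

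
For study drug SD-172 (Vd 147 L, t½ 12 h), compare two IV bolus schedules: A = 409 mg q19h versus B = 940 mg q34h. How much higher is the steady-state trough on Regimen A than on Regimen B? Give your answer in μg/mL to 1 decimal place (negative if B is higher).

0.3 μg/mL

Regimen A: f = (1/2)^(19/12) ≈ 0.3337; Cmin,ss = (409/147)·f/(1−f) ≈ 1.393 μg/mL.
Regimen B: f = (1/2)^(34/12) ≈ 0.1403; Cmin,ss = (940/147)·f/(1−f) ≈ 1.044 μg/mL.
Difference ≈ 1.393 − 1.044 ≈ 0.349 μg/mL.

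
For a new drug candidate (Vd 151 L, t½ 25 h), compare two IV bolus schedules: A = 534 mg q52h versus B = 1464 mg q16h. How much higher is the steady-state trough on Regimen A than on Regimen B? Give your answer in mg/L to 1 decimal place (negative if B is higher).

-16.3 mg/L

Regimen A: f = (1/2)^(52/25) ≈ 0.2365; Cmin,ss = (534/151)·f/(1−f) ≈ 1.095 mg/L.
Regimen B: f = (1/2)^(16/25) ≈ 0.6417; Cmin,ss = (1464/151)·f/(1−f) ≈ 17.364 mg/L.
Difference ≈ 1.095 − 17.364 ≈ -16.269 mg/L.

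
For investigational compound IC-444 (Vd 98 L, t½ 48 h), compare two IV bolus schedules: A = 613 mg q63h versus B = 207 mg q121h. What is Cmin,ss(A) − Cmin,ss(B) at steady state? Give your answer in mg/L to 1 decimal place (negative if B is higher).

3.8 mg/L

Regimen A: f = (1/2)^(63/48) ≈ 0.4026; Cmin,ss = (613/98)·f/(1−f) ≈ 4.215 mg/L.
Regimen B: f = (1/2)^(121/48) ≈ 0.1742; Cmin,ss = (207/98)·f/(1−f) ≈ 0.446 mg/L.
Difference ≈ 4.215 − 0.446 ≈ 3.769 mg/L.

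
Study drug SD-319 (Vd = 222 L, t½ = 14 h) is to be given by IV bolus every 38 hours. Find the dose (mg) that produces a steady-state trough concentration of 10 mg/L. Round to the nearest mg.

12349 mg

τ/t½ = 38/14 ≈ 2.7143, so f = (1/2)^(38/14) ≈ 0.152377.
Cmin,ss = (D/Vd)·f/(1−f), so D = Cmin,ss·Vd·(1−f)/f.
D = 10 × 222 × (1−f)/f ≈ 10 × 222 × 5.56267 ≈ 12349.13 mg.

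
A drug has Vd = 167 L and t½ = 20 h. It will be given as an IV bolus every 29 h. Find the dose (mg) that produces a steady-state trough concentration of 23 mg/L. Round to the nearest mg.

6653 mg

τ/t½ = 29/20 ≈ 1.45, so f = (1/2)^(29/20) ≈ 0.366021.
Cmin,ss = (D/Vd)·f/(1−f), so D = Cmin,ss·Vd·(1−f)/f.
D = 23 × 167 × (1−f)/f ≈ 23 × 167 × 1.73208 ≈ 6652.92 mg.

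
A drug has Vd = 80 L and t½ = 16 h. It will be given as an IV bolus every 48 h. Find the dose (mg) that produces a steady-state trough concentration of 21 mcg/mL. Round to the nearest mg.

11760 mg

τ/t½ = 48/16 ≈ 3, so f = (1/2)^(48/16) ≈ 0.125000.
Cmin,ss = (D/Vd)·f/(1−f), so D = Cmin,ss·Vd·(1−f)/f.
D = 21 × 80 × (1−f)/f ≈ 21 × 80 × 7.00000 ≈ 11760.00 mg.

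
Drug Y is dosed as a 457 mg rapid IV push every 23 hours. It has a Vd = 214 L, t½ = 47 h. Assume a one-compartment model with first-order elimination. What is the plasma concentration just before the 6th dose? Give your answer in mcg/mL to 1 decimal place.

f = (1/2)^(τ/t½) = (1/2)^(23/47) ≈ 0.7123.
C₀ = D/Vd = 457/214 ≈ 2.136 mcg/mL.
Before the 6th dose, 5 doses have been given. Superposition: Cmin = C₀·(f + f² + … + f^5).
≈ 2.136 × (0.7123 + 0.5074 + 0.3614 + 0.2574 + 0.1834) ≈ 2.136 × 2.0219 ≈ 4.319 mcg/mL.

4.3 mcg/mL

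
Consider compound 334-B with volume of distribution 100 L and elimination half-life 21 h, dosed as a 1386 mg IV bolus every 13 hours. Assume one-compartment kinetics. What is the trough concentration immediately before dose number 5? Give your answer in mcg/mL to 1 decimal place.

f = (1/2)^(τ/t½) = (1/2)^(13/21) ≈ 0.6511.
C₀ = D/Vd = 1386/100 ≈ 13.860 mcg/mL.
Before the 5th dose, 4 doses have been given. Superposition: Cmin = C₀·(f + f² + … + f^4).
≈ 13.860 × (0.6511 + 0.4239 + 0.2760 + 0.1797) ≈ 13.860 × 1.5307 ≈ 21.216 mcg/mL.

21.2 mcg/mL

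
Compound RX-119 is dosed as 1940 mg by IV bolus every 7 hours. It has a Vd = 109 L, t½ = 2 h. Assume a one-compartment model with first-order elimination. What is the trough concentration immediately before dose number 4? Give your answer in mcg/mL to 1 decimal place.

1.7 mcg/mL

f = (1/2)^(τ/t½) = (1/2)^(7/2) ≈ 0.0884.
C₀ = D/Vd = 1940/109 ≈ 17.798 mcg/mL.
Before the 4th dose, 3 doses have been given. Superposition: Cmin = C₀·(f + f² + … + f^3).
≈ 17.798 × (0.0884 + 0.0078 + 0.0007) ≈ 17.798 × 0.0969 ≈ 1.725 mcg/mL.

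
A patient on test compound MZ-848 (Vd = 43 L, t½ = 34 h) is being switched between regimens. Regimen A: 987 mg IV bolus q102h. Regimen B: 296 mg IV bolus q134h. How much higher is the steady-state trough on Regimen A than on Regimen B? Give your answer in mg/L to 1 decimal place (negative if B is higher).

Regimen A: f = (1/2)^(102/34) ≈ 0.1250; Cmin,ss = (987/43)·f/(1−f) ≈ 3.279 mg/L.
Regimen B: f = (1/2)^(134/34) ≈ 0.0651; Cmin,ss = (296/43)·f/(1−f) ≈ 0.479 mg/L.
Difference ≈ 3.279 − 0.479 ≈ 2.800 mg/L.

2.8 mg/L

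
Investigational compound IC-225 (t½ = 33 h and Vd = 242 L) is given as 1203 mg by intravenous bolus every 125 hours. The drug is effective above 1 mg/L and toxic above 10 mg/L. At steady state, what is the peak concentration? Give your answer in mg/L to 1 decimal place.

5.4 mg/L

k = ln2/t½ = ln2/33 ≈ 0.021004 h⁻¹; fraction remaining f = e^(−kτ) = e^(−0.021004×125) ≈ 0.0724.
At steady state, accumulation factor R = 1/(1 − e^(−kτ)) ≈ 1.0781.
Single-dose peak C₀ = D/Vd = 1203/242 ≈ 4.971 mg/L.
Steady-state peak Cmax,ss = C₀·R ≈ 4.971 × 1.0781 ≈ 5.359 mg/L.
Peak 5.4 mg/L vs MTC 10 mg/L: below toxic threshold.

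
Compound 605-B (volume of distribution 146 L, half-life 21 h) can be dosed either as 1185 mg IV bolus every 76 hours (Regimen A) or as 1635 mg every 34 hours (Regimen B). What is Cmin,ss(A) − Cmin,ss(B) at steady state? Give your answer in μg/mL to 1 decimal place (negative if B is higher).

-4.7 μg/mL

Regimen A: f = (1/2)^(76/21) ≈ 0.0814; Cmin,ss = (1185/146)·f/(1−f) ≈ 0.719 μg/mL.
Regimen B: f = (1/2)^(34/21) ≈ 0.3256; Cmin,ss = (1635/146)·f/(1−f) ≈ 5.407 μg/mL.
Difference ≈ 0.719 − 5.407 ≈ -4.688 μg/mL.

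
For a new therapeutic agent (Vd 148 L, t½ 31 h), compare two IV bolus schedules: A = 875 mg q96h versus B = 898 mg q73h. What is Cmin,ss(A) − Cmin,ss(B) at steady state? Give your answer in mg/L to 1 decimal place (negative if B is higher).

-0.7 mg/L

Regimen A: f = (1/2)^(96/31) ≈ 0.1169; Cmin,ss = (875/148)·f/(1−f) ≈ 0.783 mg/L.
Regimen B: f = (1/2)^(73/31) ≈ 0.1955; Cmin,ss = (898/148)·f/(1−f) ≈ 1.474 mg/L.
Difference ≈ 0.783 − 1.474 ≈ -0.691 mg/L.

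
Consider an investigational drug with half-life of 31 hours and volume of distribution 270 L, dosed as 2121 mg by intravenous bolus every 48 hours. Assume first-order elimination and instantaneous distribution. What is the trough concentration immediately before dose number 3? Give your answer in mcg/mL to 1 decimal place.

3.6 mcg/mL

f = (1/2)^(τ/t½) = (1/2)^(48/31) ≈ 0.3419.
C₀ = D/Vd = 2121/270 ≈ 7.856 mcg/mL.
Before the 3rd dose, 2 doses have been given. Superposition: Cmin = C₀·(f + f²).
≈ 7.856 × (0.3419 + 0.1169) ≈ 7.856 × 0.4588 ≈ 3.604 mcg/mL.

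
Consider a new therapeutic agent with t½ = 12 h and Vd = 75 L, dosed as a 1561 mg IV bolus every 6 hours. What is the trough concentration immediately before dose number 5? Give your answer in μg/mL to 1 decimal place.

f = (1/2)^(τ/t½) = (1/2)^(6/12) ≈ 0.7071.
C₀ = D/Vd = 1561/75 ≈ 20.813 μg/mL.
Before the 5th dose, 4 doses have been given. Superposition: Cmin = C₀·(f + f² + … + f^4).
≈ 20.813 × (0.7071 + 0.5000 + 0.3535 + 0.2500) ≈ 20.813 × 1.8106 ≈ 37.684 μg/mL.

37.7 μg/mL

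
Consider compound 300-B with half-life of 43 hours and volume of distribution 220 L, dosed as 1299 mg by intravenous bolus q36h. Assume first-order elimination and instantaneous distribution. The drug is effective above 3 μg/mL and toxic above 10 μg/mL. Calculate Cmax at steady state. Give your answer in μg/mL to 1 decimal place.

k = ln2/t½ = ln2/43 ≈ 0.016120 h⁻¹; fraction remaining f = e^(−kτ) = e^(−0.016120×36) ≈ 0.5597.
Accumulation ratio R = 1/(1 − f) ≈ 1/0.4403 ≈ 2.2712.
Each bolus raises the concentration by D/Vd = 1299/220 ≈ 5.905 μg/mL.
Cmax,ss = C₀/(1 − f) ≈ 5.905/0.4403 ≈ 13.411 μg/mL.
Peak 13.4 μg/mL vs MTC 10 μg/mL: exceeds toxic threshold.

13.4 μg/mL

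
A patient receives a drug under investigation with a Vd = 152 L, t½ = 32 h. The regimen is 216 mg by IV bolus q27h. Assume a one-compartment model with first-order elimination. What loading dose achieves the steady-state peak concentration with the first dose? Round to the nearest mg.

488 mg

f = (1/2)^(27/32) ≈ 0.557193; accumulation ratio R = 1/(1−f) ≈ 2.25832.
Loading dose to hit Cmax,ss on first dose: D_load = D_maint·R ≈ 216 × 2.25832 ≈ 487.80 mg.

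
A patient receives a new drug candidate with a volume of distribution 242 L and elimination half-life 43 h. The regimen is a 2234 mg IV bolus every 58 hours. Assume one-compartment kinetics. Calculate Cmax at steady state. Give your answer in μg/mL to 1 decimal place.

k = ln2/t½ = ln2/43 ≈ 0.016120 h⁻¹; fraction remaining f = e^(−kτ) = e^(−0.016120×58) ≈ 0.3926.
Accumulation ratio R = 1/(1 − f) ≈ 1/0.6074 ≈ 1.6464.
Single-dose peak C₀ = D/Vd = 2234/242 ≈ 9.231 μg/mL.
Steady-state peak Cmax,ss = C₀·R ≈ 9.231 × 1.6464 ≈ 15.198 μg/mL.

15.2 μg/mL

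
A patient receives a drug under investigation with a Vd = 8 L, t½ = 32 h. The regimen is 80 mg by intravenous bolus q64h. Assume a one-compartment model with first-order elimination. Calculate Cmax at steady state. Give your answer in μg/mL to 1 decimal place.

τ = 64 h = 2 half-lives, so f = (1/2)^2 = 0.25.
Accumulation ratio R = 1/(1 − f) = 1/0.75 = 4/3.
Single-dose peak C₀ = D/Vd = 80/8 = 10 μg/mL.
Steady-state peak Cmax,ss = C₀·R = 10 × 4/3 ≈ 13.333 μg/mL.

13.3 μg/mL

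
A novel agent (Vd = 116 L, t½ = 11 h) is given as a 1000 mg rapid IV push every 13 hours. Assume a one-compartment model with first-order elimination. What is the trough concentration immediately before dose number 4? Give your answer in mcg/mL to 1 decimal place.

6.2 mcg/mL

f = (1/2)^(τ/t½) = (1/2)^(13/11) ≈ 0.4408.
C₀ = D/Vd = 1000/116 ≈ 8.621 mcg/mL.
Before the 4th dose, 3 doses have been given. Superposition: Cmin = C₀·(f + f² + … + f^3).
≈ 8.621 × (0.4408 + 0.1943 + 0.0856) ≈ 8.621 × 0.7207 ≈ 6.213 mcg/mL.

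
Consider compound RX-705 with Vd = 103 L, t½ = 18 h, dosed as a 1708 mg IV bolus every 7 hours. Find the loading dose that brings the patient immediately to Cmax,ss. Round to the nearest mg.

f = (1/2)^(7/18) ≈ 0.763718; accumulation ratio R = 1/(1−f) ≈ 4.23223.
Loading dose to hit Cmax,ss on first dose: D_load = D_maint·R ≈ 1708 × 4.23223 ≈ 7228.65 mg.

7229 mg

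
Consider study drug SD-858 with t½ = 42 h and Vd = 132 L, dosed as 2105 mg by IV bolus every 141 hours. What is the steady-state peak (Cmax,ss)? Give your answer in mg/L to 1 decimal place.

k = ln2/t½ = ln2/42 ≈ 0.016504 h⁻¹; fraction remaining f = e^(−kτ) = e^(−0.016504×141) ≈ 0.0976.
Accumulation ratio R = 1/(1 − f) ≈ 1/0.9024 ≈ 1.1082.
Single-dose peak C₀ = D/Vd = 2105/132 ≈ 15.947 mg/L.
Steady-state peak Cmax,ss = C₀·R ≈ 15.947 × 1.1082 ≈ 17.672 mg/L.

17.7 mg/L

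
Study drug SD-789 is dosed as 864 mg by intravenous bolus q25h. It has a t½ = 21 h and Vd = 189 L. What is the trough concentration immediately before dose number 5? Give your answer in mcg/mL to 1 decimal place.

3.4 mcg/mL

f = (1/2)^(τ/t½) = (1/2)^(25/21) ≈ 0.4382.
C₀ = D/Vd = 864/189 ≈ 4.571 mcg/mL.
Before the 5th dose, 4 doses have been given. Superposition: Cmin = C₀·(f + f² + … + f^4).
≈ 4.571 × (0.4382 + 0.1920 + 0.0841 + 0.0369) ≈ 4.571 × 0.7512 ≈ 3.434 mcg/mL.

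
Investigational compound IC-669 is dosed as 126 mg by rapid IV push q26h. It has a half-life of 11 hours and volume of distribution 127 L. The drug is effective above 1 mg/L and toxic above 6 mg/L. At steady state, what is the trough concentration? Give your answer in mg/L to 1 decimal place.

0.2 mg/L

k = ln2/t½ = ln2/11 ≈ 0.063013 h⁻¹; fraction remaining f = e^(−kτ) = e^(−0.063013×26) ≈ 0.1943.
Each bolus raises the concentration by D/Vd = 126/127 ≈ 0.992 mg/L.
Steady-state trough Cmin,ss = C₀·f/(1−f) ≈ 0.992 × 0.1943/0.8057 ≈ 0.239 mg/L.
Trough 0.2 mg/L vs MEC 1 mg/L: subtherapeutic.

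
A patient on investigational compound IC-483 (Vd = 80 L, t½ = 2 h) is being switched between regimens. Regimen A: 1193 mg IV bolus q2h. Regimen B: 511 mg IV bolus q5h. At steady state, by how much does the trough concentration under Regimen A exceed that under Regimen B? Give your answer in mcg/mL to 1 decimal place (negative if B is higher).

13.5 mcg/mL

Regimen A: f = (1/2)^(2/2) ≈ 0.5000; Cmin,ss = (1193/80)·f/(1−f) ≈ 14.912 mcg/mL.
Regimen B: f = (1/2)^(5/2) ≈ 0.1768; Cmin,ss = (511/80)·f/(1−f) ≈ 1.372 mcg/mL.
Difference ≈ 14.912 − 1.372 ≈ 13.540 mcg/mL.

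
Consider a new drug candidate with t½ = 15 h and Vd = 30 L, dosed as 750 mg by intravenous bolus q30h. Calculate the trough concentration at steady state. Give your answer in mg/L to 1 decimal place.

τ = 30 h = 2 half-lives, so f = (1/2)^2 = 0.25.
Accumulation ratio R = 1/(1 − f) = 1/0.75 = 4/3.
Single-dose peak C₀ = D/Vd = 750/30 = 25 mg/L.
Steady-state peak Cmax,ss = C₀·R = 25 × 4/3 ≈ 33.333 mg/L.
Steady-state trough Cmin,ss = Cmax,ss·f ≈ 33.333 × 0.25 ≈ 8.333 mg/L.

8.3 mg/L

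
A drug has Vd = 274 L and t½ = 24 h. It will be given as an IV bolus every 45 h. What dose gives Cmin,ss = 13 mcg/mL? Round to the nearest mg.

9503 mg

τ/t½ = 45/24 ≈ 1.875, so f = (1/2)^(45/24) ≈ 0.272627.
Cmin,ss = (D/Vd)·f/(1−f), so D = Cmin,ss·Vd·(1−f)/f.
D = 13 × 274 × (1−f)/f ≈ 13 × 274 × 2.66802 ≈ 9503.49 mg.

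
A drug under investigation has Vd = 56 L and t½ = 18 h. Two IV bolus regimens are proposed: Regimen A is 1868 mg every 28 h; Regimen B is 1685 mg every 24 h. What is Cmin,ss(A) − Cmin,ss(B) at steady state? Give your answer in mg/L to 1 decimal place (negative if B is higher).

Regimen A: f = (1/2)^(28/18) ≈ 0.3402; Cmin,ss = (1868/56)·f/(1−f) ≈ 17.199 mg/L.
Regimen B: f = (1/2)^(24/18) ≈ 0.3969; Cmin,ss = (1685/56)·f/(1−f) ≈ 19.802 mg/L.
Difference ≈ 17.199 − 19.802 ≈ -2.603 mg/L.

-2.6 mg/L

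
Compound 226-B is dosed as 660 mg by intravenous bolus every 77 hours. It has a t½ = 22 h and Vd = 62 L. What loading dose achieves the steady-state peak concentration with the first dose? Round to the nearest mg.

f = (1/2)^(77/22) ≈ 0.088388; accumulation ratio R = 1/(1−f) ≈ 1.09696.
Loading dose to hit Cmax,ss on first dose: D_load = D_maint·R ≈ 660 × 1.09696 ≈ 723.99 mg.

724 mg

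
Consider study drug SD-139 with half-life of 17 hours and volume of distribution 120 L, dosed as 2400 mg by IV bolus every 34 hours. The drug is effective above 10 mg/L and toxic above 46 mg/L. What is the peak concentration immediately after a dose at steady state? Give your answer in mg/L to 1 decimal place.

26.7 mg/L

The dosing interval is 2 half-lives, so f = 2^(−2) = 0.25.
At steady state, R = 1/(1 − 0.25) = 4/3.
Single-dose peak C₀ = D/Vd = 2400/120 = 20 mg/L.
Steady-state peak Cmax,ss = C₀·R = 20 × 4/3 ≈ 26.667 mg/L.
Peak 26.7 mg/L vs MTC 46 mg/L: below toxic threshold.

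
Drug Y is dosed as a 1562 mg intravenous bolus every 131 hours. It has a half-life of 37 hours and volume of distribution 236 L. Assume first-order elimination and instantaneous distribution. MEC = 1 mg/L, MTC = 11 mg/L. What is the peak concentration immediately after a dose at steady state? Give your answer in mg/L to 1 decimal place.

7.2 mg/L

k = ln2/t½ = ln2/37 ≈ 0.018734 h⁻¹; fraction remaining f = e^(−kτ) = e^(−0.018734×131) ≈ 0.0859.
Accumulation ratio R = 1/(1 − f) ≈ 1/0.9141 ≈ 1.0940.
Each bolus raises the concentration by D/Vd = 1562/236 ≈ 6.619 mg/L.
Steady-state peak Cmax,ss = C₀·R ≈ 6.619 × 1.0940 ≈ 7.241 mg/L.
Peak 7.2 mg/L vs MTC 11 mg/L: below toxic threshold.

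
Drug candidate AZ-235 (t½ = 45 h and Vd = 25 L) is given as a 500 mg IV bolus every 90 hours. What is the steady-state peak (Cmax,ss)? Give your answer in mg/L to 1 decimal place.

26.7 mg/L

τ = 90 h = 2 half-lives, so f = (1/2)^2 = 0.25.
At steady state, R = 1/(1 − 0.25) = 4/3.
Single-dose peak C₀ = D/Vd = 500/25 = 20 mg/L.
Steady-state peak Cmax,ss = C₀·R = 20 × 4/3 ≈ 26.667 mg/L.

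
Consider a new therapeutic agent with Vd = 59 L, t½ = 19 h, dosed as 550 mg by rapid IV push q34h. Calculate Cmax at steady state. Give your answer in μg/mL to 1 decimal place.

13.1 μg/mL

k = ln2/t½ = ln2/19 ≈ 0.036481 h⁻¹; fraction remaining f = e^(−kτ) = e^(−0.036481×34) ≈ 0.2893.
At steady state, accumulation factor R = 1/(1 − e^(−kτ)) ≈ 1.4071.
Each bolus raises the concentration by D/Vd = 550/59 ≈ 9.322 μg/mL.
Steady-state peak Cmax,ss = C₀·R ≈ 9.322 × 1.4071 ≈ 13.117 μg/mL.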